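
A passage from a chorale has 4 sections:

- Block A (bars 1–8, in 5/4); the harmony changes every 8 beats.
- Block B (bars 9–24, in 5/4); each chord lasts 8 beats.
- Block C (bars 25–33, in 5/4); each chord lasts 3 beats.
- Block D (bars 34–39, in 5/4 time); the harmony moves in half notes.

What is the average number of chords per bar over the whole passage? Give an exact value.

A: 8 × 5 = 40 beats ÷ 8 = 5 chords.
B: 16 × 5 = 80 beats ÷ 8 = 10 chords.
C: 9 × 5 = 45 beats ÷ 3 = 15 chords.
D: 6 × 5 = 30 beats ÷ 2 = 15 chords.
Overall: 45 chords over 39 bars → 45/39 = 15/13 chords per bar.

15/13 chords per bar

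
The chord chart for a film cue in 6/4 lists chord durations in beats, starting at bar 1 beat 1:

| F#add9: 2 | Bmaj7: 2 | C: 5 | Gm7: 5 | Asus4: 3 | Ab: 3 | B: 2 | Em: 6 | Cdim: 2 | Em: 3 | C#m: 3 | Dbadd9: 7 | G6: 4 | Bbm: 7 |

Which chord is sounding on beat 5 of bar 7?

Dbadd9

Beat 5 of bar 7 is beat (7−1)×6 + 5 = 41 overall.
Running totals: F#add9 ends at 2, Bmaj7 ends at 4, C ends at 9, Gm7 ends at 14, Asus4 ends at 17, Ab ends at 20, B ends at 22, Em ends at 28, Cdim ends at 30, Em ends at 33, C#m ends at 36, Dbadd9 ends at 43.
Beat 41 falls within Dbadd9.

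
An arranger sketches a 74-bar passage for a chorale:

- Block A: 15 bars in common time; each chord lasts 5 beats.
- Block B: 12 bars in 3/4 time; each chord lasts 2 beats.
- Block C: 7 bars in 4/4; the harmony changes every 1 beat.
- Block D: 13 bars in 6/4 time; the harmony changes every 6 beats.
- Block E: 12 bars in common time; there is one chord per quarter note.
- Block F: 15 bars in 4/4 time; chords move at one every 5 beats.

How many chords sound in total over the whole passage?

A has 60 beats and chords last 5 each, so 12 chords.
B has 36 beats and chords last 2 each, so 18 chords.
C has 28 beats and chords last 1 each, so 28 chords.
D has 78 beats and chords last 6 each, so 13 chords.
E has 48 beats and chords last 1 each, so 48 chords.
F has 60 beats and chords last 5 each, so 12 chords.
Total: 12 + 18 + 28 + 13 + 48 + 12 = 131.

131 chords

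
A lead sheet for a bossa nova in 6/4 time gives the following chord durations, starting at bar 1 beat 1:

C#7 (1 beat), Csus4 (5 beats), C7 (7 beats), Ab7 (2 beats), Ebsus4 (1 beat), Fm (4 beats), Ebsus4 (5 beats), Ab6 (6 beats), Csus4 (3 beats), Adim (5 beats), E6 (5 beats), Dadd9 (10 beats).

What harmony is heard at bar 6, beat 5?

Adim

Beat 5 of bar 6 is beat (6−1)×6 + 5 = 35 overall.
Running totals: C#7 ends at 1, Csus4 ends at 6, C7 ends at 13, Ab7 ends at 15, Ebsus4 ends at 16, Fm ends at 20, Ebsus4 ends at 25, Ab6 ends at 31, Csus4 ends at 34, Adim ends at 39.
Beat 35 falls within Adim.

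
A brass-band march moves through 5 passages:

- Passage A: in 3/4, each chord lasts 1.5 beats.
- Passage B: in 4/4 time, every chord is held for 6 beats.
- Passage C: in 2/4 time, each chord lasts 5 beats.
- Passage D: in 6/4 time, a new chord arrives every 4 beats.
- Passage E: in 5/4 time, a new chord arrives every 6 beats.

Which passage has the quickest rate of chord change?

Passage A

A: 3/1.5 = 2 chords/bar.
B: 4/6 = 2/3 chords/bar.
C: 2/5 = 0.4 chords/bar.
D: 6/4 = 1.5 chords/bar.
E: 5/6 = 5/6 chords/bar.
Fastest is A at 2 chords/bar.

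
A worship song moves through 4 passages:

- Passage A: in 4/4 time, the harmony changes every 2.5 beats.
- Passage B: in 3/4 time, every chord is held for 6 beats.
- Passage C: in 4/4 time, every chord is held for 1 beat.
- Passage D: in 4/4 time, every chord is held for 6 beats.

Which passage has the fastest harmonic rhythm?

A: 4 beats/bar ÷ 2.5 beats/chord = 1.6 chords/bar.
B: 3 beats/bar ÷ 6 beats/chord = 0.5 chords/bar.
C: 4 beats/bar ÷ 1 beat/chord = 4 chords/bar.
D: 4 beats/bar ÷ 6 beats/chord = 2/3 chords/bar.
Fastest is C at 4 chords/bar.

Passage C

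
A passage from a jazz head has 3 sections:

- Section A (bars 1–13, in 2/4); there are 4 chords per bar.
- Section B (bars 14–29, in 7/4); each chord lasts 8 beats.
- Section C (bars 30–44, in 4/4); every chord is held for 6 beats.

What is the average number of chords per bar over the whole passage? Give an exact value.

A: 13 bars of 2 beats is 26 beats; at 0.5 beats each that's 52 chords.
B: 16 bars of 7 beats is 112 beats; at 8 beats each that's 14 chords.
C: 15 bars of 4 beats is 60 beats; at 6 beats each that's 10 chords.
Overall: 76 chords over 44 bars → 76/44 = 19/11 chords per bar.

19/11 chords per bar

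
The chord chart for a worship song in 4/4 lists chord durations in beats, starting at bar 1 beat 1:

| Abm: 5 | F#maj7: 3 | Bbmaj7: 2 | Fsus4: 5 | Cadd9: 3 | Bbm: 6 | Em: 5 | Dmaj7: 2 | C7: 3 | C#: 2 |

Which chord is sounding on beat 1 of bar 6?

Beat 1 of bar 6 is beat (6−1)×4 + 1 = 21 overall.
Running totals: Abm ends at 5, F#maj7 ends at 8, Bbmaj7 ends at 10, Fsus4 ends at 15, Cadd9 ends at 18, Bbm ends at 24.
Beat 21 falls within Bbm.

Bbm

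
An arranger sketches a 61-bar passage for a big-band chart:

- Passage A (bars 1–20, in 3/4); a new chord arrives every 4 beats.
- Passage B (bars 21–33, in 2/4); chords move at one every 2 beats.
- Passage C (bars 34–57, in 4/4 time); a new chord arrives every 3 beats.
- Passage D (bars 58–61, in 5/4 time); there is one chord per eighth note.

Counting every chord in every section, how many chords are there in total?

A: 20 bars × 3 beats = 60 beats; 4 beats/chord → 15 chords.
B: 13 bars × 2 beats = 26 beats; 2 beats/chord → 13 chords.
C: 24 bars × 4 beats = 96 beats; 3 beats/chord → 32 chords.
D: 4 bars × 5 beats = 20 beats; 0.5 beats/chord → 40 chords.
Total: 15 + 13 + 32 + 40 = 100.

100 chords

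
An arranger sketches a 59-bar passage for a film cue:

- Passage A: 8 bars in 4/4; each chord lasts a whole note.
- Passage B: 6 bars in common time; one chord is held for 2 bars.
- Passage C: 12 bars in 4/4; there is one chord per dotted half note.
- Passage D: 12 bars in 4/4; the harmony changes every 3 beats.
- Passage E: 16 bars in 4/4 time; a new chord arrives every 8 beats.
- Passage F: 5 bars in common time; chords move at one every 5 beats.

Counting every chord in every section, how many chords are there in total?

55 chords

A: 8·4 = 32 beats, 32/4 = 8 chords.
B: 6·4 = 24 beats, 24/8 = 3 chords.
C: 12·4 = 48 beats, 48/3 = 16 chords.
D: 12·4 = 48 beats, 48/3 = 16 chords.
E: 16·4 = 64 beats, 64/8 = 8 chords.
F: 5·4 = 20 beats, 20/5 = 4 chords.
Total: 8 + 3 + 16 + 16 + 8 + 4 = 55.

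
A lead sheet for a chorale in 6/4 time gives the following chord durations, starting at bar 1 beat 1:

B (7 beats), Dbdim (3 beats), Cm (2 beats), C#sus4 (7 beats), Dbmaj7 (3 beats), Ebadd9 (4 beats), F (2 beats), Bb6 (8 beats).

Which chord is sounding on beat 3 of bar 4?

Dbmaj7

Beat 3 of bar 4 is beat (4−1)×6 + 3 = 21 overall.
Running totals: B ends at 7, Dbdim ends at 10, Cm ends at 12, C#sus4 ends at 19, Dbmaj7 ends at 22.
Beat 21 falls within Dbmaj7.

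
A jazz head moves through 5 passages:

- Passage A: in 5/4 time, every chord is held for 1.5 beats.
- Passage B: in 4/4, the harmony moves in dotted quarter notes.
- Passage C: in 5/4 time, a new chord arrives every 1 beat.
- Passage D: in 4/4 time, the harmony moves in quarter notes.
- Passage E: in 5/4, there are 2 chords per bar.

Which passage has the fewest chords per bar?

A: 5/1.5 = 10/3 chords/bar.
B: 4/1.5 = 8/3 chords/bar.
C: 5/1 = 5 chords/bar.
D: 4/1 = 4 chords/bar.
E: 5/2.5 = 2 chords/bar.
Slowest is E at 2 chords/bar.

Passage E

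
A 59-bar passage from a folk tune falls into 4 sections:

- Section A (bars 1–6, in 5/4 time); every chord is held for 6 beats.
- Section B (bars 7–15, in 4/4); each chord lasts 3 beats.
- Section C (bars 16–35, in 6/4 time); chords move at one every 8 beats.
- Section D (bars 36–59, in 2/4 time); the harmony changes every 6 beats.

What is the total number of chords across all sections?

40 chords

A: 6·5 = 30 beats, 30/6 = 5 chords.
B: 9·4 = 36 beats, 36/3 = 12 chords.
C: 20·6 = 120 beats, 120/8 = 15 chords.
D: 24·2 = 48 beats, 48/6 = 8 chords.
Total: 5 + 12 + 15 + 8 = 40.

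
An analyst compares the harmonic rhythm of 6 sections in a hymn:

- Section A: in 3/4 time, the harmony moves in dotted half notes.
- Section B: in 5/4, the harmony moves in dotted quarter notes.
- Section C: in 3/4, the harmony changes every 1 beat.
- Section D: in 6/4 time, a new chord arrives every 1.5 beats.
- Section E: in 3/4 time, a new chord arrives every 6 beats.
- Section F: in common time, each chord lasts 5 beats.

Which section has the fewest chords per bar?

A: 3 beats/bar ÷ 3 beats/chord = 1 chord/bar.
B: 5 beats/bar ÷ 1.5 beats/chord = 10/3 chords/bar.
C: 3 beats/bar ÷ 1 beat/chord = 3 chords/bar.
D: 6 beats/bar ÷ 1.5 beats/chord = 4 chords/bar.
E: 3 beats/bar ÷ 6 beats/chord = 0.5 chords/bar.
F: 4 beats/bar ÷ 5 beats/chord = 0.8 chords/bar.
Slowest is E at 0.5 chords/bar.

Section E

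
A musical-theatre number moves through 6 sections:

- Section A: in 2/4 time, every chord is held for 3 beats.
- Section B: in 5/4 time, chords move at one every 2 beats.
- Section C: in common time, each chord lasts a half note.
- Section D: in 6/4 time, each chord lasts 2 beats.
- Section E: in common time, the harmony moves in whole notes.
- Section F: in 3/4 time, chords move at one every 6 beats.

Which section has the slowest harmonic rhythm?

Section F

A: 2/3 = 2/3 chords/bar.
B: 5/2 = 2.5 chords/bar.
C: 4/2 = 2 chords/bar.
D: 6/2 = 3 chords/bar.
E: 4/4 = 1 chord/bar.
F: 3/6 = 0.5 chords/bar.
Slowest is F at 0.5 chords/bar.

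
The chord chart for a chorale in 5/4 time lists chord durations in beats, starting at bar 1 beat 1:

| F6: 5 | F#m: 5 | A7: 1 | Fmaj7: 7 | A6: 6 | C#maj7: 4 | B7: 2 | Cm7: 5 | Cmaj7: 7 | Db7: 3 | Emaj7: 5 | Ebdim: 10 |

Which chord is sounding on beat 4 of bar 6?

B7

Beat 4 of bar 6 is beat (6−1)×5 + 4 = 29 overall.
Running totals: F6 ends at 5, F#m ends at 10, A7 ends at 11, Fmaj7 ends at 18, A6 ends at 24, C#maj7 ends at 28, B7 ends at 30.
Beat 29 falls within B7.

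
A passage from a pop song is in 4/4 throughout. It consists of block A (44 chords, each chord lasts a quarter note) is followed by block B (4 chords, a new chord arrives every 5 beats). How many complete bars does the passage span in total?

A: 44 × 1 = 44 beats = 11 bars.
B: 4 × 5 = 20 beats = 5 bars.
Total: 11 + 5 = 16 bars.

16 bars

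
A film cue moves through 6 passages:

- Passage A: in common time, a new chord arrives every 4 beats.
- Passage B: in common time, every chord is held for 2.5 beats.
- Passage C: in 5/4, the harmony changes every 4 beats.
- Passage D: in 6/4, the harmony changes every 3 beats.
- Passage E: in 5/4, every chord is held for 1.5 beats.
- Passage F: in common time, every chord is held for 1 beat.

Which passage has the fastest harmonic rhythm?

Passage F

A: 4/4 = 1 chord/bar.
B: 4/2.5 = 1.6 chords/bar.
C: 5/4 = 1.25 chords/bar.
D: 6/3 = 2 chords/bar.
E: 5/1.5 = 10/3 chords/bar.
F: 4/1 = 4 chords/bar.
Fastest is F at 4 chords/bar.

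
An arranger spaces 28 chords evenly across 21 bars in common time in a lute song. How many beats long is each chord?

21 bars × 4 beats/bar = 84 beats total.
84 beats ÷ 28 chords = 3 beats per chord.
(That is a dotted half note.)

3 beats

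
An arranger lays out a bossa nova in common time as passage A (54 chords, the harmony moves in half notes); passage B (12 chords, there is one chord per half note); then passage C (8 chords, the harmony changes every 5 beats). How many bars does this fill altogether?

A: 54 × 2 = 108 beats = 27 bars.
B: 12 × 2 = 24 beats = 6 bars.
C: 8 × 5 = 40 beats = 10 bars.
Total: 27 + 6 + 10 = 43 bars.

43 bars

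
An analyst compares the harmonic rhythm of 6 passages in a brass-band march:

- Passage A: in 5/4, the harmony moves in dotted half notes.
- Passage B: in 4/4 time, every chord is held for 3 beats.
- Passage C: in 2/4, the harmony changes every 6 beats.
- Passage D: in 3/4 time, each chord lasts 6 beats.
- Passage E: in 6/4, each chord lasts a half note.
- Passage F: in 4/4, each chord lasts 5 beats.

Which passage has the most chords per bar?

A: 5 beats/bar ÷ 3 beats/chord = 5/3 chords/bar.
B: 4 beats/bar ÷ 3 beats/chord = 4/3 chords/bar.
C: 2 beats/bar ÷ 6 beats/chord = 1/3 chords/bar.
D: 3 beats/bar ÷ 6 beats/chord = 0.5 chords/bar.
E: 6 beats/bar ÷ 2 beats/chord = 3 chords/bar.
F: 4 beats/bar ÷ 5 beats/chord = 0.8 chords/bar.
Fastest is E at 3 chords/bar.

Passage E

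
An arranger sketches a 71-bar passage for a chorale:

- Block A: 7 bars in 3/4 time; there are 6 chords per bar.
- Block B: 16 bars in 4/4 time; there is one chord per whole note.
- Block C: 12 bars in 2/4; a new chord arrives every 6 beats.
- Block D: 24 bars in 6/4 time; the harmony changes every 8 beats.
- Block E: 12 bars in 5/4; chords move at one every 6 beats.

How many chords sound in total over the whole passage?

90 chords

A has 21 beats and chords last 0.5 each, so 42 chords.
B has 64 beats and chords last 4 each, so 16 chords.
C has 24 beats and chords last 6 each, so 4 chords.
D has 144 beats and chords last 8 each, so 18 chords.
E has 60 beats and chords last 6 each, so 10 chords.
Total: 42 + 16 + 4 + 18 + 10 = 90.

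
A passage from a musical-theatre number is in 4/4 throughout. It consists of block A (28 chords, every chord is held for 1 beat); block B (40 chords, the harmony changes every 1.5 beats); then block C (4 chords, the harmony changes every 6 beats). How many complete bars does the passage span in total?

28 bars

A: 28 × 1 = 28 beats = 7 bars.
B: 40 × 1.5 = 60 beats = 15 bars.
C: 4 × 6 = 24 beats = 6 bars.
Total: 7 + 15 + 6 = 28 bars.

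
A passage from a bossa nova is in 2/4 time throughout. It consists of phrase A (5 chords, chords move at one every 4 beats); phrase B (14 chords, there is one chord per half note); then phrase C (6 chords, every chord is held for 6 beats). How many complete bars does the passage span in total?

A: 5 × 4 = 20 beats = 10 bars.
B: 14 × 2 = 28 beats = 14 bars.
C: 6 × 6 = 36 beats = 18 bars.
Total: 10 + 14 + 18 = 42 bars.

42 bars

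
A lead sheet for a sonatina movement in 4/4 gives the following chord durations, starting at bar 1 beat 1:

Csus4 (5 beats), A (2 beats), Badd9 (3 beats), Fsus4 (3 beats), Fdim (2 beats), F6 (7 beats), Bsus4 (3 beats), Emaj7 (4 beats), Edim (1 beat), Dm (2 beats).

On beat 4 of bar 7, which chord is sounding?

Emaj7

Beat 4 of bar 7 is beat (7−1)×4 + 4 = 28 overall.
Running totals: Csus4 ends at 5, A ends at 7, Badd9 ends at 10, Fsus4 ends at 13, Fdim ends at 15, F6 ends at 22, Bsus4 ends at 25, Emaj7 ends at 29.
Beat 28 falls within Emaj7.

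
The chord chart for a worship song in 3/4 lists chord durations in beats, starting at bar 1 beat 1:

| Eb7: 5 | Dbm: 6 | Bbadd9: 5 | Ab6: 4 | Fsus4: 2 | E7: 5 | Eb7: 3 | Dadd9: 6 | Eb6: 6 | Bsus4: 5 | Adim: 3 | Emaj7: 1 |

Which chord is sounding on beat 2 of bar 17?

Beat 2 of bar 17 is beat (17−1)×3 + 2 = 50 overall.
Running totals: Eb7 ends at 5, Dbm ends at 11, Bbadd9 ends at 16, Ab6 ends at 20, Fsus4 ends at 22, E7 ends at 27, Eb7 ends at 30, Dadd9 ends at 36, Eb6 ends at 42, Bsus4 ends at 47, Adim ends at 50.
Beat 50 falls within Adim.

Adim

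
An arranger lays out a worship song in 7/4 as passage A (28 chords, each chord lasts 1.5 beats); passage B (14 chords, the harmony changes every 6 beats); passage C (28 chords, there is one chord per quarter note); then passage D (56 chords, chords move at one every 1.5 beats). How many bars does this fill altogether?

34 bars

A: 28 × 1.5 = 42 beats = 6 bars.
B: 14 × 6 = 84 beats = 12 bars.
C: 28 × 1 = 28 beats = 4 bars.
D: 56 × 1.5 = 84 beats = 12 bars.
Total: 6 + 12 + 4 + 12 = 34 bars.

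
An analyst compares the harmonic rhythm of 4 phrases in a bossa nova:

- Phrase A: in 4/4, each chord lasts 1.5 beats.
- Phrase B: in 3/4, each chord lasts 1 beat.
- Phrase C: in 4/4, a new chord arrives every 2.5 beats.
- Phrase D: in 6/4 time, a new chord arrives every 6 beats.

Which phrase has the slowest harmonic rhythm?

A: 4/1.5 = 8/3 chords/bar.
B: 3/1 = 3 chords/bar.
C: 4/2.5 = 1.6 chords/bar.
D: 6/6 = 1 chord/bar.
Slowest is D at 1 chords/bar.

Phrase D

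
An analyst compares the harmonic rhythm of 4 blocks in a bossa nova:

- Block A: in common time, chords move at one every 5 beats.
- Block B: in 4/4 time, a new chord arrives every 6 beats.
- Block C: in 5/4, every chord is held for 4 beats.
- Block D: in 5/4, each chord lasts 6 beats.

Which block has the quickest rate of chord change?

Block C

A: each chord is 5 beats in 4/4, so 0.8 per bar.
B: each chord is 6 beats in 4/4, so 2/3 per bar.
C: each chord is 4 beats in 5/4, so 1.25 per bar.
D: each chord is 6 beats in 5/4, so 5/6 per bar.
Fastest is C at 1.25 chords/bar.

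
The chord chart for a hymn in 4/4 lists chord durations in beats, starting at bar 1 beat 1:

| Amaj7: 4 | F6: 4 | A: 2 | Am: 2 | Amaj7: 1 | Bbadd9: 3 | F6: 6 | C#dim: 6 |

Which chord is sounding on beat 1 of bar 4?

Beat 1 of bar 4 is beat (4−1)×4 + 1 = 13 overall.
Running totals: Amaj7 ends at 4, F6 ends at 8, A ends at 10, Am ends at 12, Amaj7 ends at 13.
Beat 13 falls within Amaj7.

Amaj7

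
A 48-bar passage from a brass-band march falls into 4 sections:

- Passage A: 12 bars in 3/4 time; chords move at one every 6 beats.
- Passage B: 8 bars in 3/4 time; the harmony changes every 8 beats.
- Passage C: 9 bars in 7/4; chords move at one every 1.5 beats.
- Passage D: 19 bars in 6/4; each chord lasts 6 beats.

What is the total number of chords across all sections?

70 chords

A: 12·3 = 36 beats, 36/6 = 6 chords.
B: 8·3 = 24 beats, 24/8 = 3 chords.
C: 9·7 = 63 beats, 63/1.5 = 42 chords.
D: 19·6 = 114 beats, 114/6 = 19 chords.
Total: 6 + 3 + 42 + 19 = 70.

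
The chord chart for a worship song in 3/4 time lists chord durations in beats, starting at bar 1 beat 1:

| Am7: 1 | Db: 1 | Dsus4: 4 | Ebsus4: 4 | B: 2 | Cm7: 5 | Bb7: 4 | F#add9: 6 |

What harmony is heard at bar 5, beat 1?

Cm7

Beat 1 of bar 5 is beat (5−1)×3 + 1 = 13 overall.
Running totals: Am7 ends at 1, Db ends at 2, Dsus4 ends at 6, Ebsus4 ends at 10, B ends at 12, Cm7 ends at 17.
Beat 13 falls within Cm7.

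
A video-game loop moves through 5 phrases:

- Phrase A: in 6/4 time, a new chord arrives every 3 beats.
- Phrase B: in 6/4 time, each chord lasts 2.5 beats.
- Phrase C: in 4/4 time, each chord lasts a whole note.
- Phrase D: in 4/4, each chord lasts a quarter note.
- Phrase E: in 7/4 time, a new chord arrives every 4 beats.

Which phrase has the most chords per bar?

A: 6 beats/bar ÷ 3 beats/chord = 2 chords/bar.
B: 6 beats/bar ÷ 2.5 beats/chord = 2.4 chords/bar.
C: 4 beats/bar ÷ 4 beats/chord = 1 chord/bar.
D: 4 beats/bar ÷ 1 beat/chord = 4 chords/bar.
E: 7 beats/bar ÷ 4 beats/chord = 1.75 chords/bar.
Fastest is D at 4 chords/bar.

Phrase D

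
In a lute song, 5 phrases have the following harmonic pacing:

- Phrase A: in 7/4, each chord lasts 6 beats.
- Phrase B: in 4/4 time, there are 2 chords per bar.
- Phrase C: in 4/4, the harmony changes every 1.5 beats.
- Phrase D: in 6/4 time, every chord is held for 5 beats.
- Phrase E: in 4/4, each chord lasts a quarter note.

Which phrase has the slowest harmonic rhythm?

Phrase A

A: 7 beats/bar ÷ 6 beats/chord = 7/6 chords/bar.
B: 4 beats/bar ÷ 2 beats/chord = 2 chords/bar.
C: 4 beats/bar ÷ 1.5 beats/chord = 8/3 chords/bar.
D: 6 beats/bar ÷ 5 beats/chord = 1.2 chords/bar.
E: 4 beats/bar ÷ 1 beat/chord = 4 chords/bar.
Slowest is A at 7/6 chords/bar.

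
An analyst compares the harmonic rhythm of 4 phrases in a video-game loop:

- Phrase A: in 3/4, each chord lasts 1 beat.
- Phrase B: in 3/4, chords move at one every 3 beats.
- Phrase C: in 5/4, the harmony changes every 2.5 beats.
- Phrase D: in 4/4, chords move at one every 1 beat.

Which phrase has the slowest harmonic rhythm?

Phrase B

A: each chord is 1 beat in 3/4, so 3 per bar.
B: each chord is 3 beats in 3/4, so 1 per bar.
C: each chord is 2.5 beats in 5/4, so 2 per bar.
D: each chord is 1 beat in 4/4, so 4 per bar.
Slowest is B at 1 chords/bar.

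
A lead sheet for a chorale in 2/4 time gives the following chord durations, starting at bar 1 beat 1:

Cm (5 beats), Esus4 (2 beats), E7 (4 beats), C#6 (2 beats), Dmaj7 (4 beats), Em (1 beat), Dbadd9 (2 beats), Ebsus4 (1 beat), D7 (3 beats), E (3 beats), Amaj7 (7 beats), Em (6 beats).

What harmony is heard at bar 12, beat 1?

Beat 1 of bar 12 is beat (12−1)×2 + 1 = 23 overall.
Running totals: Cm ends at 5, Esus4 ends at 7, E7 ends at 11, C#6 ends at 13, Dmaj7 ends at 17, Em ends at 18, Dbadd9 ends at 20, Ebsus4 ends at 21, D7 ends at 24.
Beat 23 falls within D7.

D7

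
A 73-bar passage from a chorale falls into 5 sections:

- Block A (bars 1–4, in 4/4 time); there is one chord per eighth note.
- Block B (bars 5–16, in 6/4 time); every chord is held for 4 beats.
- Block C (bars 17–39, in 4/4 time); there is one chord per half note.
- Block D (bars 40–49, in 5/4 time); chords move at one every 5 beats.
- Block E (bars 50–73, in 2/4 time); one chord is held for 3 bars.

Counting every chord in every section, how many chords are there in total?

A: 4 bars × 4 beats = 16 beats; 0.5 beats/chord → 32 chords.
B: 12 bars × 6 beats = 72 beats; 4 beats/chord → 18 chords.
C: 23 bars × 4 beats = 92 beats; 2 beats/chord → 46 chords.
D: 10 bars × 5 beats = 50 beats; 5 beats/chord → 10 chords.
E: 24 bars × 2 beats = 48 beats; 6 beats/chord → 8 chords.
Total: 32 + 18 + 46 + 10 + 8 = 114.

114 chords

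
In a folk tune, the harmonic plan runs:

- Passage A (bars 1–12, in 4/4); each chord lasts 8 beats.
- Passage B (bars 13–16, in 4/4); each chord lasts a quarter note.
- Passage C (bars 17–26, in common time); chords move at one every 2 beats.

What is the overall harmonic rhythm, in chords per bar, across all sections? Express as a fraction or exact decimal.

A: 12 bars of 4 beats is 48 beats; at 8 beats each that's 6 chords.
B: 4 bars of 4 beats is 16 beats; at 1 beat each that's 16 chords.
C: 10 bars of 4 beats is 40 beats; at 2 beats each that's 20 chords.
Overall: 42 chords over 26 bars → 42/26 = 21/13 chords per bar.

21/13 chords per bar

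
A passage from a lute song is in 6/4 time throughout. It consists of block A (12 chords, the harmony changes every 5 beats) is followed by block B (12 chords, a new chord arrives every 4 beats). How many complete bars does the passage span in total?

A: 12 × 5 = 60 beats = 10 bars.
B: 12 × 4 = 48 beats = 8 bars.
Total: 10 + 8 = 18 bars.

18 bars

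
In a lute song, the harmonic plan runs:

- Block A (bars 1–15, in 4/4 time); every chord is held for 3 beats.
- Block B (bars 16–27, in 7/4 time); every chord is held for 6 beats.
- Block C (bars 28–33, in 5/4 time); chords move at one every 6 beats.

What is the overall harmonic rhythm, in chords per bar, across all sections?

13/11 chords per bar

A: 15 × 4 = 60 beats ÷ 3 = 20 chords.
B: 12 × 7 = 84 beats ÷ 6 = 14 chords.
C: 6 × 5 = 30 beats ÷ 6 = 5 chords.
Overall: 39 chords over 33 bars → 39/33 = 13/11 chords per bar.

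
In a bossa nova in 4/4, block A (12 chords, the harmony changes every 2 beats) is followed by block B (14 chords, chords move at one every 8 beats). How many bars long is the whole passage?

A: 12 × 2 = 24 beats = 6 bars.
B: 14 × 8 = 112 beats = 28 bars.
Total: 6 + 28 = 34 bars.

34 bars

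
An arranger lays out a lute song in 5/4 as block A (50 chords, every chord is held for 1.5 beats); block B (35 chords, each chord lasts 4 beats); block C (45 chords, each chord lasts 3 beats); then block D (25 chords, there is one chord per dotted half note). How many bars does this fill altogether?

A: 50 × 1.5 = 75 beats = 15 bars.
B: 35 × 4 = 140 beats = 28 bars.
C: 45 × 3 = 135 beats = 27 bars.
D: 25 × 3 = 75 beats = 15 bars.
Total: 15 + 28 + 27 + 15 = 85 bars.

85 bars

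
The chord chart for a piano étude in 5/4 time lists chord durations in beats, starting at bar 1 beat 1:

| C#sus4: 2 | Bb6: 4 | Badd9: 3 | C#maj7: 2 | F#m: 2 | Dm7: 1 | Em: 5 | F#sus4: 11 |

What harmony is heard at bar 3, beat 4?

Beat 4 of bar 3 is beat (3−1)×5 + 4 = 14 overall.
Running totals: C#sus4 ends at 2, Bb6 ends at 6, Badd9 ends at 9, C#maj7 ends at 11, F#m ends at 13, Dm7 ends at 14.
Beat 14 falls within Dm7.

Dm7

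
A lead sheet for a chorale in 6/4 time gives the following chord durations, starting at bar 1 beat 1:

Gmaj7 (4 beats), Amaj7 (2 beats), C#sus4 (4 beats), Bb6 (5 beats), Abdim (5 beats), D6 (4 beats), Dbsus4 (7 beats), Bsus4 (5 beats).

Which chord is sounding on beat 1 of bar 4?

Beat 1 of bar 4 is beat (4−1)×6 + 1 = 19 overall.
Running totals: Gmaj7 ends at 4, Amaj7 ends at 6, C#sus4 ends at 10, Bb6 ends at 15, Abdim ends at 20.
Beat 19 falls within Abdim.

Abdim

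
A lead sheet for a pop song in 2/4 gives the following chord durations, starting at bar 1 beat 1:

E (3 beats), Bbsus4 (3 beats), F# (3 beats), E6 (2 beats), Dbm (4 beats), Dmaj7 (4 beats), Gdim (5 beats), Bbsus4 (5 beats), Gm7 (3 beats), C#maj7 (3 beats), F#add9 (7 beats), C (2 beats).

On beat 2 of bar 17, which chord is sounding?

C#maj7

Beat 2 of bar 17 is beat (17−1)×2 + 2 = 34 overall.
Running totals: E ends at 3, Bbsus4 ends at 6, F# ends at 9, E6 ends at 11, Dbm ends at 15, Dmaj7 ends at 19, Gdim ends at 24, Bbsus4 ends at 29, Gm7 ends at 32, C#maj7 ends at 35.
Beat 34 falls within C#maj7.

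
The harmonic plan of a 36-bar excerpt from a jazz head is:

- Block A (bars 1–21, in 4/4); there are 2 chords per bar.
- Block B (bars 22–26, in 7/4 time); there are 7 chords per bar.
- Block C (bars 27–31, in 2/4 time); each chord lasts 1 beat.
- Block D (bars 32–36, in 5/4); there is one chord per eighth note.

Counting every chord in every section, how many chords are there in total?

137 chords

A has 84 beats and chords last 2 each, so 42 chords.
B has 35 beats and chords last 1 each, so 35 chords.
C has 10 beats and chords last 1 each, so 10 chords.
D has 25 beats and chords last 0.5 each, so 50 chords.
Total: 42 + 35 + 10 + 50 = 137.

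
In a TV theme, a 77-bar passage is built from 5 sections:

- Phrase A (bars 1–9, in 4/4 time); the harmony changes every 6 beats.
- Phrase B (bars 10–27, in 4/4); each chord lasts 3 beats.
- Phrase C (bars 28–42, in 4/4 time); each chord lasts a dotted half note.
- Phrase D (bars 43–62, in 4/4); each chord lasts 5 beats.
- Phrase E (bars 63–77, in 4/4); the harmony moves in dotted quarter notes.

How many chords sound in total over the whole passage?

A has 36 beats and chords last 6 each, so 6 chords.
B has 72 beats and chords last 3 each, so 24 chords.
C has 60 beats and chords last 3 each, so 20 chords.
D has 80 beats and chords last 5 each, so 16 chords.
E has 60 beats and chords last 1.5 each, so 40 chords.
Total: 6 + 24 + 20 + 16 + 40 = 106.

106 chords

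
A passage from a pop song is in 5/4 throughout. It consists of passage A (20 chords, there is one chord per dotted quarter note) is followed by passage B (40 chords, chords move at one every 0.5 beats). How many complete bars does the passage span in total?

10 bars

A: 20 × 1.5 = 30 beats = 6 bars.
B: 40 × 0.5 = 20 beats = 4 bars.
Total: 6 + 4 = 10 bars.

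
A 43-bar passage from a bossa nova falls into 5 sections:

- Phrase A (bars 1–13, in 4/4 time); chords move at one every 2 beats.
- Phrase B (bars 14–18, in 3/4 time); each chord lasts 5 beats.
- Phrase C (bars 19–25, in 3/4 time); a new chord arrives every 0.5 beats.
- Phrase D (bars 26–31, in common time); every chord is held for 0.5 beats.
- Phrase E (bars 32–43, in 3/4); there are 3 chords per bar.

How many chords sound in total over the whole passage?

155 chords

A has 52 beats and chords last 2 each, so 26 chords.
B has 15 beats and chords last 5 each, so 3 chords.
C has 21 beats and chords last 0.5 each, so 42 chords.
D has 24 beats and chords last 0.5 each, so 48 chords.
E has 36 beats and chords last 1 each, so 36 chords.
Total: 26 + 3 + 42 + 48 + 36 = 155.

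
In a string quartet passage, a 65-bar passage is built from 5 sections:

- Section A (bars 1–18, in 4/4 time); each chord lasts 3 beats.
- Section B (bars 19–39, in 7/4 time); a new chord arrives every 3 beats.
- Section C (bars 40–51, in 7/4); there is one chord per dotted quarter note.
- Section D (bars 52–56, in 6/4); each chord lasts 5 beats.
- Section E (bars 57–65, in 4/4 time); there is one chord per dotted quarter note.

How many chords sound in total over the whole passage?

159 chords

A: 18·4 = 72 beats, 72/3 = 24 chords.
B: 21·7 = 147 beats, 147/3 = 49 chords.
C: 12·7 = 84 beats, 84/1.5 = 56 chords.
D: 5·6 = 30 beats, 30/5 = 6 chords.
E: 9·4 = 36 beats, 36/1.5 = 24 chords.
Total: 24 + 49 + 56 + 6 + 24 = 159.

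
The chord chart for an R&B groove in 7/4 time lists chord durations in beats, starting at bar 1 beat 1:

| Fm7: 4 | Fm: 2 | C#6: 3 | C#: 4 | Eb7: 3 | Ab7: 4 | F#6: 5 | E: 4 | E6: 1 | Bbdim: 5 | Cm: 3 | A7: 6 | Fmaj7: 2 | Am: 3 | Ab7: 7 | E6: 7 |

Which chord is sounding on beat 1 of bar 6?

Cm

Beat 1 of bar 6 is beat (6−1)×7 + 1 = 36 overall.
Running totals: Fm7 ends at 4, Fm ends at 6, C#6 ends at 9, C# ends at 13, Eb7 ends at 16, Ab7 ends at 20, F#6 ends at 25, E ends at 29, E6 ends at 30, Bbdim ends at 35, Cm ends at 38.
Beat 36 falls within Cm.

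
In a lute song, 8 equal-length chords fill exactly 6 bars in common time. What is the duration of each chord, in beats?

6 bars × 4 beats/bar = 24 beats total.
24 beats ÷ 8 chords = 3 beats per chord.
(That is a dotted half note.)

3 beats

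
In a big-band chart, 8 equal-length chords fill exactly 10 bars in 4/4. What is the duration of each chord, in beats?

5 beats

10 bars × 4 beats/bar = 40 beats total.
40 beats ÷ 8 chords = 5 beats per chord.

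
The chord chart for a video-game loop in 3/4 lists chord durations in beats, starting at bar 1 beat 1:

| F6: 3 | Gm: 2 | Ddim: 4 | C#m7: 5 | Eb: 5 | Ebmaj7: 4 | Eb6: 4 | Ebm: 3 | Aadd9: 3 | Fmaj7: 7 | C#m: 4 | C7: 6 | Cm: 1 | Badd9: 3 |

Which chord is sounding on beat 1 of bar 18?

Badd9

Beat 1 of bar 18 is beat (18−1)×3 + 1 = 52 overall.
Running totals: F6 ends at 3, Gm ends at 5, Ddim ends at 9, C#m7 ends at 14, Eb ends at 19, Ebmaj7 ends at 23, Eb6 ends at 27, Ebm ends at 30, Aadd9 ends at 33, Fmaj7 ends at 40, C#m ends at 44, C7 ends at 50, Cm ends at 51, Badd9 ends at 54.
Beat 52 falls within Badd9.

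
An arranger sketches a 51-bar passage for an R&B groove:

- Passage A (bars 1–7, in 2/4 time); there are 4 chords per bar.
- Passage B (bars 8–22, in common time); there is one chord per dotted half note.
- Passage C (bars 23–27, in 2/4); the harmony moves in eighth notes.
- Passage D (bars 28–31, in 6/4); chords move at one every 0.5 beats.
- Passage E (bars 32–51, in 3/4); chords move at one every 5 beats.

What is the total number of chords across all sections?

128 chords

A has 14 beats and chords last 0.5 each, so 28 chords.
B has 60 beats and chords last 3 each, so 20 chords.
C has 10 beats and chords last 0.5 each, so 20 chords.
D has 24 beats and chords last 0.5 each, so 48 chords.
E has 60 beats and chords last 5 each, so 12 chords.
Total: 28 + 20 + 20 + 48 + 12 = 128.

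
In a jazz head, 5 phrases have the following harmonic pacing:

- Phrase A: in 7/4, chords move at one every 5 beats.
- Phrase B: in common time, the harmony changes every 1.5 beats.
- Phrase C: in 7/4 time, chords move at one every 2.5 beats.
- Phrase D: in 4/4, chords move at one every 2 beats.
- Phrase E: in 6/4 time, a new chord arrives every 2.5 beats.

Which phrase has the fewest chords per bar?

A: 7 beats/bar ÷ 5 beats/chord = 1.4 chords/bar.
B: 4 beats/bar ÷ 1.5 beats/chord = 8/3 chords/bar.
C: 7 beats/bar ÷ 2.5 beats/chord = 2.8 chords/bar.
D: 4 beats/bar ÷ 2 beats/chord = 2 chords/bar.
E: 6 beats/bar ÷ 2.5 beats/chord = 2.4 chords/bar.
Slowest is A at 1.4 chords/bar.

Phrase A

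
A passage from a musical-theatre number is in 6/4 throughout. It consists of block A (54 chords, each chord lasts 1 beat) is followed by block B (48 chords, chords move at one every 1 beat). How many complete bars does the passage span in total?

17 bars

A: 54 × 1 = 54 beats = 9 bars.
B: 48 × 1 = 48 beats = 8 bars.
Total: 9 + 8 = 17 bars.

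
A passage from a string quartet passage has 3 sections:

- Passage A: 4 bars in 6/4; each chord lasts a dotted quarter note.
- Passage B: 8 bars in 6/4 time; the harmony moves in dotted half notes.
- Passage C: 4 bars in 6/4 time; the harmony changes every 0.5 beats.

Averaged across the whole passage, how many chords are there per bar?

A: 4 × 6 = 24 beats ÷ 1.5 = 16 chords.
B: 8 × 6 = 48 beats ÷ 3 = 16 chords.
C: 4 × 6 = 24 beats ÷ 0.5 = 48 chords.
Overall: 80 chords over 16 bars → 80/16 = 5 chords per bar.

5 chords per bar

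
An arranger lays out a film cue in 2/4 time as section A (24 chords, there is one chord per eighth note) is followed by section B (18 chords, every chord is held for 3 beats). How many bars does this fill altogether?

A: 24 × 0.5 = 12 beats = 6 bars.
B: 18 × 3 = 54 beats = 27 bars.
Total: 6 + 27 = 33 bars.

33 bars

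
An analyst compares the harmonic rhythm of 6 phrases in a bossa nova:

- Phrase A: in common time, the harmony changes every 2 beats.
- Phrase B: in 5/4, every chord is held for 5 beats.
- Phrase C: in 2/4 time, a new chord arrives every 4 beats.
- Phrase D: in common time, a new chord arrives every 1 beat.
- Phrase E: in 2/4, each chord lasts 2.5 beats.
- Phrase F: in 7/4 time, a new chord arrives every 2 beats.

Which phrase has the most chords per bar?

Phrase D

A: 4 beats/bar ÷ 2 beats/chord = 2 chords/bar.
B: 5 beats/bar ÷ 5 beats/chord = 1 chord/bar.
C: 2 beats/bar ÷ 4 beats/chord = 0.5 chords/bar.
D: 4 beats/bar ÷ 1 beat/chord = 4 chords/bar.
E: 2 beats/bar ÷ 2.5 beats/chord = 0.8 chords/bar.
F: 7 beats/bar ÷ 2 beats/chord = 3.5 chords/bar.
Fastest is D at 4 chords/bar.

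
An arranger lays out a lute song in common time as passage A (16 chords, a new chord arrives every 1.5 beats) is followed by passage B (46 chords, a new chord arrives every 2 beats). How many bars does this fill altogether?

A: 16 × 1.5 = 24 beats = 6 bars.
B: 46 × 2 = 92 beats = 23 bars.
Total: 6 + 23 = 29 bars.

29 bars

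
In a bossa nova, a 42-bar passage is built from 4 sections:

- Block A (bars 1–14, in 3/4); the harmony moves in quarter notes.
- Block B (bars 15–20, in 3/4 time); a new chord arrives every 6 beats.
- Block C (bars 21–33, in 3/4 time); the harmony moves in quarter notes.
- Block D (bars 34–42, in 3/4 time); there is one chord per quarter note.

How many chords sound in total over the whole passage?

111 chords

A: 14 bars × 3 beats = 42 beats; 1 beat/chord → 42 chords.
B: 6 bars × 3 beats = 18 beats; 6 beats/chord → 3 chords.
C: 13 bars × 3 beats = 39 beats; 1 beat/chord → 39 chords.
D: 9 bars × 3 beats = 27 beats; 1 beat/chord → 27 chords.
Total: 42 + 3 + 39 + 27 = 111.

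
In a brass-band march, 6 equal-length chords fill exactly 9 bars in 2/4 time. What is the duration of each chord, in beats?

9 bars × 2 beats/bar = 18 beats total.
18 beats ÷ 6 chords = 3 beats per chord.
(That is a dotted half note.)

3 beats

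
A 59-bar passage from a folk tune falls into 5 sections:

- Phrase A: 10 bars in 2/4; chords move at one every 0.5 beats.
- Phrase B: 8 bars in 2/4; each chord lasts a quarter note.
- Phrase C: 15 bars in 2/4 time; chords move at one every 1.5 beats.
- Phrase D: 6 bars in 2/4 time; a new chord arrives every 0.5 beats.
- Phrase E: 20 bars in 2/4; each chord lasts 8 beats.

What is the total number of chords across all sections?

A: 10 bars × 2 beats = 20 beats; 0.5 beats/chord → 40 chords.
B: 8 bars × 2 beats = 16 beats; 1 beat/chord → 16 chords.
C: 15 bars × 2 beats = 30 beats; 1.5 beats/chord → 20 chords.
D: 6 bars × 2 beats = 12 beats; 0.5 beats/chord → 24 chords.
E: 20 bars × 2 beats = 40 beats; 8 beats/chord → 5 chords.
Total: 40 + 16 + 20 + 24 + 5 = 105.

105 chords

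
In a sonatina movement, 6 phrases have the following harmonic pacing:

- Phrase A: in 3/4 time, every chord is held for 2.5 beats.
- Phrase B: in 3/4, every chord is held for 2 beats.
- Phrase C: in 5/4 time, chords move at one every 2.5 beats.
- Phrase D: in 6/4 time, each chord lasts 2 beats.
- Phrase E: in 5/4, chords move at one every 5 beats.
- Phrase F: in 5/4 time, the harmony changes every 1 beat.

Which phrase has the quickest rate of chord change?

A: 3/2.5 = 1.2 chords/bar.
B: 3/2 = 1.5 chords/bar.
C: 5/2.5 = 2 chords/bar.
D: 6/2 = 3 chords/bar.
E: 5/5 = 1 chord/bar.
F: 5/1 = 5 chords/bar.
Fastest is F at 5 chords/bar.

Phrase F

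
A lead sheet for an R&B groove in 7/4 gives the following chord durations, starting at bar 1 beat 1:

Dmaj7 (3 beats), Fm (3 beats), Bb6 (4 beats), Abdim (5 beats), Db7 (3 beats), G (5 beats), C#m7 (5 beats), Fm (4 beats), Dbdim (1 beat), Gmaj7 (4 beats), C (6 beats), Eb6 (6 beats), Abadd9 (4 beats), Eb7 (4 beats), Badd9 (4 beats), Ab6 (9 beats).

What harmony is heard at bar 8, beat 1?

Abadd9

Beat 1 of bar 8 is beat (8−1)×7 + 1 = 50 overall.
Running totals: Dmaj7 ends at 3, Fm ends at 6, Bb6 ends at 10, Abdim ends at 15, Db7 ends at 18, G ends at 23, C#m7 ends at 28, Fm ends at 32, Dbdim ends at 33, Gmaj7 ends at 37, C ends at 43, Eb6 ends at 49, Abadd9 ends at 53.
Beat 50 falls within Abadd9.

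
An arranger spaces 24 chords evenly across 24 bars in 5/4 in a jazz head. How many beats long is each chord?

5 beats

24 bars × 5 beats/bar = 120 beats total.
120 beats ÷ 24 chords = 5 beats per chord.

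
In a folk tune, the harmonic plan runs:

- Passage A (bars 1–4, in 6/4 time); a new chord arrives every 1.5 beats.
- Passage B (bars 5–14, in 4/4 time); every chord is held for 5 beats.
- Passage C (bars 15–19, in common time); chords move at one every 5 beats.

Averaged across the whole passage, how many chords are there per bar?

A: 4 × 6 = 24 beats ÷ 1.5 = 16 chords.
B: 10 × 4 = 40 beats ÷ 5 = 8 chords.
C: 5 × 4 = 20 beats ÷ 5 = 4 chords.
Overall: 28 chords over 19 bars → 28/19 = 28/19 chords per bar.

28/19 chords per bar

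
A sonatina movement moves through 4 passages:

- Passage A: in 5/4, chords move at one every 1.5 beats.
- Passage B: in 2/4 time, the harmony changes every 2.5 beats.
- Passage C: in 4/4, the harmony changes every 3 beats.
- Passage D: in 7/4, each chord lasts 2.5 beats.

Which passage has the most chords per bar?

A: 5 beats/bar ÷ 1.5 beats/chord = 10/3 chords/bar.
B: 2 beats/bar ÷ 2.5 beats/chord = 0.8 chords/bar.
C: 4 beats/bar ÷ 3 beats/chord = 4/3 chords/bar.
D: 7 beats/bar ÷ 2.5 beats/chord = 2.8 chords/bar.
Fastest is A at 10/3 chords/bar.

Passage A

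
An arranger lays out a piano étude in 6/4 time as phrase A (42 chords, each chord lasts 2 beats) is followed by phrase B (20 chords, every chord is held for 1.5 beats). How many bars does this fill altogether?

A: 42 × 2 = 84 beats = 14 bars.
B: 20 × 1.5 = 30 beats = 5 bars.
Total: 14 + 5 = 19 bars.

19 bars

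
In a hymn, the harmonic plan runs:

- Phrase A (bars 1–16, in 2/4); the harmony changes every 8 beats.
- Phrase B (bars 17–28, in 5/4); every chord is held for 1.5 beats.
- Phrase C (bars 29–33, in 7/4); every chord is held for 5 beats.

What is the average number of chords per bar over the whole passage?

17/11 chords per bar

A: 16 × 2 = 32 beats ÷ 8 = 4 chords.
B: 12 × 5 = 60 beats ÷ 1.5 = 40 chords.
C: 5 × 7 = 35 beats ÷ 5 = 7 chords.
Overall: 51 chords over 33 bars → 51/33 = 17/11 chords per bar.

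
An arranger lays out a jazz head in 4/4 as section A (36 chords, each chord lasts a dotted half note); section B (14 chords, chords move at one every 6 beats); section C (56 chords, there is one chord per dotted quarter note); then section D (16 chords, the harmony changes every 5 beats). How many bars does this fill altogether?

89 bars

A: 36 × 3 = 108 beats = 27 bars.
B: 14 × 6 = 84 beats = 21 bars.
C: 56 × 1.5 = 84 beats = 21 bars.
D: 16 × 5 = 80 beats = 20 bars.
Total: 27 + 21 + 21 + 20 = 89 bars.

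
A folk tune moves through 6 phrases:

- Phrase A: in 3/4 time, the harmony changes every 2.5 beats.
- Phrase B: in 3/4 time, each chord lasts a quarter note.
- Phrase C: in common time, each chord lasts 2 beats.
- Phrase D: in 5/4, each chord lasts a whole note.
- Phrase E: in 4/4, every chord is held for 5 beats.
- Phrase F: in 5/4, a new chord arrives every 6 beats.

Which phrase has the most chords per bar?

Phrase B

A: 3/2.5 = 1.2 chords/bar.
B: 3/1 = 3 chords/bar.
C: 4/2 = 2 chords/bar.
D: 5/4 = 1.25 chords/bar.
E: 4/5 = 0.8 chords/bar.
F: 5/6 = 5/6 chords/bar.
Fastest is B at 3 chords/bar.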